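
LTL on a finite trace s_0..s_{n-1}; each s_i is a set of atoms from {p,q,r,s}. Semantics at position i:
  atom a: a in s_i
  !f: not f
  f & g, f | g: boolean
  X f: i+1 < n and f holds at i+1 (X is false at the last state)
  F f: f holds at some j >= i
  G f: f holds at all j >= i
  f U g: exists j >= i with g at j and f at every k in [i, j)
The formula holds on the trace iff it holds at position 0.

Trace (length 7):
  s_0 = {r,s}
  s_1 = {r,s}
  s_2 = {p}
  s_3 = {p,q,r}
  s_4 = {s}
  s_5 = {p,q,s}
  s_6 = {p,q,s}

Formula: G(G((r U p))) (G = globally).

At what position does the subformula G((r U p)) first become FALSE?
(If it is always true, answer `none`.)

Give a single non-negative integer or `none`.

Answer: 0

Derivation:
s_0={r,s}: G((r U p))=False (r U p)=True r=True p=False
s_1={r,s}: G((r U p))=False (r U p)=True r=True p=False
s_2={p}: G((r U p))=False (r U p)=True r=False p=True
s_3={p,q,r}: G((r U p))=False (r U p)=True r=True p=True
s_4={s}: G((r U p))=False (r U p)=False r=False p=False
s_5={p,q,s}: G((r U p))=True (r U p)=True r=False p=True
s_6={p,q,s}: G((r U p))=True (r U p)=True r=False p=True
G(G((r U p))) holds globally = False
First violation at position 0.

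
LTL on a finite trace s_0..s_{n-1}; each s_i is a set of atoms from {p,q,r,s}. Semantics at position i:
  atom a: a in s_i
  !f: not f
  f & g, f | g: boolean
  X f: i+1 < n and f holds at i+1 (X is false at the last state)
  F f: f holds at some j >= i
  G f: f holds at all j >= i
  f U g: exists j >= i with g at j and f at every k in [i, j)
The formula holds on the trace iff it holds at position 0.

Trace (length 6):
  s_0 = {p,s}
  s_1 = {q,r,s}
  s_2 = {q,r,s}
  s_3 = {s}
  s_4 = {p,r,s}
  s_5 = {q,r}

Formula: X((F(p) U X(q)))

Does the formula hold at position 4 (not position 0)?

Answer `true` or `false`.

Answer: false

Derivation:
s_0={p,s}: X((F(p) U X(q)))=True (F(p) U X(q))=True F(p)=True p=True X(q)=True q=False
s_1={q,r,s}: X((F(p) U X(q)))=True (F(p) U X(q))=True F(p)=True p=False X(q)=True q=True
s_2={q,r,s}: X((F(p) U X(q)))=True (F(p) U X(q))=True F(p)=True p=False X(q)=False q=True
s_3={s}: X((F(p) U X(q)))=True (F(p) U X(q))=True F(p)=True p=False X(q)=False q=False
s_4={p,r,s}: X((F(p) U X(q)))=False (F(p) U X(q))=True F(p)=True p=True X(q)=True q=False
s_5={q,r}: X((F(p) U X(q)))=False (F(p) U X(q))=False F(p)=False p=False X(q)=False q=True
Evaluating at position 4: result = False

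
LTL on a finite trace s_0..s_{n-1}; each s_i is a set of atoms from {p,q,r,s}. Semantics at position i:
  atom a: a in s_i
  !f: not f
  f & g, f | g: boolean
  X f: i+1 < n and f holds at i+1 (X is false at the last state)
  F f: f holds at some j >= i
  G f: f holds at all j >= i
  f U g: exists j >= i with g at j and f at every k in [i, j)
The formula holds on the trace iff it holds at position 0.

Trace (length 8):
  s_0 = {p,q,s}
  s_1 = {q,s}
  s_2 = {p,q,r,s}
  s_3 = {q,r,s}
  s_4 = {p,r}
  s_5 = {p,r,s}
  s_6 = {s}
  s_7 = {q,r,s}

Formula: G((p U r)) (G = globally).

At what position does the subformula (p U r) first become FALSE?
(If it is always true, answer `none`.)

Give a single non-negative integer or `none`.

Answer: 0

Derivation:
s_0={p,q,s}: (p U r)=False p=True r=False
s_1={q,s}: (p U r)=False p=False r=False
s_2={p,q,r,s}: (p U r)=True p=True r=True
s_3={q,r,s}: (p U r)=True p=False r=True
s_4={p,r}: (p U r)=True p=True r=True
s_5={p,r,s}: (p U r)=True p=True r=True
s_6={s}: (p U r)=False p=False r=False
s_7={q,r,s}: (p U r)=True p=False r=True
G((p U r)) holds globally = False
First violation at position 0.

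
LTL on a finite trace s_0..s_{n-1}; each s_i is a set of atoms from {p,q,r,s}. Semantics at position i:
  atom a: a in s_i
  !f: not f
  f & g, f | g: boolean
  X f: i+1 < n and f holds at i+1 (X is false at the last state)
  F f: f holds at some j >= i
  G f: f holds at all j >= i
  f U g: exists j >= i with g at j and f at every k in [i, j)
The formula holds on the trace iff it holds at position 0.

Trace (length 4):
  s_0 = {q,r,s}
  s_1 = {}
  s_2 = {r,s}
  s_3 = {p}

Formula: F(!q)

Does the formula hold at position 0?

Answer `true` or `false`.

s_0={q,r,s}: F(!q)=True !q=False q=True
s_1={}: F(!q)=True !q=True q=False
s_2={r,s}: F(!q)=True !q=True q=False
s_3={p}: F(!q)=True !q=True q=False

Answer: true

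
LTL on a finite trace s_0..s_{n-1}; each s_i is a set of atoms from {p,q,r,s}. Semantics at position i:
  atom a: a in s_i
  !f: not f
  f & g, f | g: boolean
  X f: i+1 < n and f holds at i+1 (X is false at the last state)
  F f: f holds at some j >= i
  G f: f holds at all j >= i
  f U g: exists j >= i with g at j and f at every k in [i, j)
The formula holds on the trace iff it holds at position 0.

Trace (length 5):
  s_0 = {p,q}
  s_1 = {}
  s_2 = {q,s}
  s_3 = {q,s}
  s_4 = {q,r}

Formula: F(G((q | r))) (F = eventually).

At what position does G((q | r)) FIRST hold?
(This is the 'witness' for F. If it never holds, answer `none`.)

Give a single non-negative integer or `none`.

s_0={p,q}: G((q | r))=False (q | r)=True q=True r=False
s_1={}: G((q | r))=False (q | r)=False q=False r=False
s_2={q,s}: G((q | r))=True (q | r)=True q=True r=False
s_3={q,s}: G((q | r))=True (q | r)=True q=True r=False
s_4={q,r}: G((q | r))=True (q | r)=True q=True r=True
F(G((q | r))) holds; first witness at position 2.

Answer: 2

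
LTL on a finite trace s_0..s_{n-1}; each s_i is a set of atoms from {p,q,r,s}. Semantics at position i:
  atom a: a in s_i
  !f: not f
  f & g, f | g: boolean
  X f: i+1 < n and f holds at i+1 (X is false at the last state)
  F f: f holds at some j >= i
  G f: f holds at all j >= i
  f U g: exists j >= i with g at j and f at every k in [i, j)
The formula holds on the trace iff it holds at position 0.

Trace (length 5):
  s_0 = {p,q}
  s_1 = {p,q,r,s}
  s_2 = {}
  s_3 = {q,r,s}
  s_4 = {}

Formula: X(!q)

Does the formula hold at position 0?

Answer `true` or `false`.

Answer: false

Derivation:
s_0={p,q}: X(!q)=False !q=False q=True
s_1={p,q,r,s}: X(!q)=True !q=False q=True
s_2={}: X(!q)=False !q=True q=False
s_3={q,r,s}: X(!q)=True !q=False q=True
s_4={}: X(!q)=False !q=True q=False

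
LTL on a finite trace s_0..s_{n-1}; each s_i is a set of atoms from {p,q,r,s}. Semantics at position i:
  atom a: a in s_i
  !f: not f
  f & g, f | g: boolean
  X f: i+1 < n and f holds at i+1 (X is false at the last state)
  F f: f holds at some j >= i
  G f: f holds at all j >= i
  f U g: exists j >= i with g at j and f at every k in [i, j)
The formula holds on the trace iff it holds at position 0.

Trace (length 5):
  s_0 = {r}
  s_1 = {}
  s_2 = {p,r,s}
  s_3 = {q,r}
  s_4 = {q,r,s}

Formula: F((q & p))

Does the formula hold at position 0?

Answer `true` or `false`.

s_0={r}: F((q & p))=False (q & p)=False q=False p=False
s_1={}: F((q & p))=False (q & p)=False q=False p=False
s_2={p,r,s}: F((q & p))=False (q & p)=False q=False p=True
s_3={q,r}: F((q & p))=False (q & p)=False q=True p=False
s_4={q,r,s}: F((q & p))=False (q & p)=False q=True p=False

Answer: false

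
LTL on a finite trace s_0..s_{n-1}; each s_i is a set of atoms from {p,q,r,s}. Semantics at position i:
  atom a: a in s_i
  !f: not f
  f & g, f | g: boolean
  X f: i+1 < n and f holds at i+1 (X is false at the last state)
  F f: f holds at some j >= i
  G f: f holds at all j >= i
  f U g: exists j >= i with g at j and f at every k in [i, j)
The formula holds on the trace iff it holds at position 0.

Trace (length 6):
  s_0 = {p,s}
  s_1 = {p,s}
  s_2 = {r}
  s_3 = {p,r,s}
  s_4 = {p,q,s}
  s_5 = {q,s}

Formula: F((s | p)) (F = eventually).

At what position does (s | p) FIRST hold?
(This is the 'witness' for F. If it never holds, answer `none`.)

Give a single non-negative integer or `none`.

s_0={p,s}: (s | p)=True s=True p=True
s_1={p,s}: (s | p)=True s=True p=True
s_2={r}: (s | p)=False s=False p=False
s_3={p,r,s}: (s | p)=True s=True p=True
s_4={p,q,s}: (s | p)=True s=True p=True
s_5={q,s}: (s | p)=True s=True p=False
F((s | p)) holds; first witness at position 0.

Answer: 0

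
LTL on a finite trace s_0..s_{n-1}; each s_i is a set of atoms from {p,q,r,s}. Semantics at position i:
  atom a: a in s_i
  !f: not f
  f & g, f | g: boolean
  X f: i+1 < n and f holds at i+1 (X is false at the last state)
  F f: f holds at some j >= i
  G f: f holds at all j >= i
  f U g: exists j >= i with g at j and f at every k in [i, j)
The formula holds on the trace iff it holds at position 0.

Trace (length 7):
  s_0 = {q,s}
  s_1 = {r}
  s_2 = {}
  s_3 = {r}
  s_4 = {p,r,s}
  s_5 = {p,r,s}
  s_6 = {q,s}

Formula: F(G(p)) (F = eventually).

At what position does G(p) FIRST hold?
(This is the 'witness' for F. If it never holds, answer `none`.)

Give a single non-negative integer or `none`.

Answer: none

Derivation:
s_0={q,s}: G(p)=False p=False
s_1={r}: G(p)=False p=False
s_2={}: G(p)=False p=False
s_3={r}: G(p)=False p=False
s_4={p,r,s}: G(p)=False p=True
s_5={p,r,s}: G(p)=False p=True
s_6={q,s}: G(p)=False p=False
F(G(p)) does not hold (no witness exists).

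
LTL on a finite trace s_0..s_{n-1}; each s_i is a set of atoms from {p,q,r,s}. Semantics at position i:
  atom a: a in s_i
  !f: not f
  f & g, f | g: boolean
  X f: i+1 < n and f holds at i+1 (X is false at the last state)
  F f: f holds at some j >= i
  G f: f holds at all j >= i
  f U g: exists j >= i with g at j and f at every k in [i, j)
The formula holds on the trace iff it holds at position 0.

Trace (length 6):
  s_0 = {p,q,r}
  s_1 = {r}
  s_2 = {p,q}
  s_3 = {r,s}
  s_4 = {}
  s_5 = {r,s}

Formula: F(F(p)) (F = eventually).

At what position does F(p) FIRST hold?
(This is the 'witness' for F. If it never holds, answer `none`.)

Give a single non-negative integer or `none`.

s_0={p,q,r}: F(p)=True p=True
s_1={r}: F(p)=True p=False
s_2={p,q}: F(p)=True p=True
s_3={r,s}: F(p)=False p=False
s_4={}: F(p)=False p=False
s_5={r,s}: F(p)=False p=False
F(F(p)) holds; first witness at position 0.

Answer: 0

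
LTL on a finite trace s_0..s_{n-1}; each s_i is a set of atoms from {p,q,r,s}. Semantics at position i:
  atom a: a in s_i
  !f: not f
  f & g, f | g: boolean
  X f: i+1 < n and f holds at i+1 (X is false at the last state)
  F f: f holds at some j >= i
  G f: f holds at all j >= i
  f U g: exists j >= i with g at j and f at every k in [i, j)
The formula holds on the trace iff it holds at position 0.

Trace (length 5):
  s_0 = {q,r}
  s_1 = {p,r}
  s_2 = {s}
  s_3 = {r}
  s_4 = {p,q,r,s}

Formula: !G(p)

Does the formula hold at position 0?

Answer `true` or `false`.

Answer: true

Derivation:
s_0={q,r}: !G(p)=True G(p)=False p=False
s_1={p,r}: !G(p)=True G(p)=False p=True
s_2={s}: !G(p)=True G(p)=False p=False
s_3={r}: !G(p)=True G(p)=False p=False
s_4={p,q,r,s}: !G(p)=False G(p)=True p=True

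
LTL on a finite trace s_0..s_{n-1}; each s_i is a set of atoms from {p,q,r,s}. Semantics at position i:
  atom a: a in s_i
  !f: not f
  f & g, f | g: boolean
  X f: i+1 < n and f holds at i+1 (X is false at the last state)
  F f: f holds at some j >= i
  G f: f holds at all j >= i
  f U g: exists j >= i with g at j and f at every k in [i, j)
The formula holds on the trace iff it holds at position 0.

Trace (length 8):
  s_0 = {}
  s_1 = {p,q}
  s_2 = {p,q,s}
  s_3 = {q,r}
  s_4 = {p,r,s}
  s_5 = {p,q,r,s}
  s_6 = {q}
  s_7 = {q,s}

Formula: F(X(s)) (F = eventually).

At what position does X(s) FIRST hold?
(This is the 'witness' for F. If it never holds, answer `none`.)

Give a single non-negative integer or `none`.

s_0={}: X(s)=False s=False
s_1={p,q}: X(s)=True s=False
s_2={p,q,s}: X(s)=False s=True
s_3={q,r}: X(s)=True s=False
s_4={p,r,s}: X(s)=True s=True
s_5={p,q,r,s}: X(s)=False s=True
s_6={q}: X(s)=True s=False
s_7={q,s}: X(s)=False s=True
F(X(s)) holds; first witness at position 1.

Answer: 1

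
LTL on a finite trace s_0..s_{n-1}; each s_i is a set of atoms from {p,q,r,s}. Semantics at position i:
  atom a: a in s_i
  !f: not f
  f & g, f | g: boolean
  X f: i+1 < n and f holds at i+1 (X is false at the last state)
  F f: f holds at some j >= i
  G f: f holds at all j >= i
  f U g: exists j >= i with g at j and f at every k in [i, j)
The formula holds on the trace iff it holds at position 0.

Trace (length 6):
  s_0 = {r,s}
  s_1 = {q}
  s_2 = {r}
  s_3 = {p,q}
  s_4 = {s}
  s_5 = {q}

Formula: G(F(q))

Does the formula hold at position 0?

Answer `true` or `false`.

s_0={r,s}: G(F(q))=True F(q)=True q=False
s_1={q}: G(F(q))=True F(q)=True q=True
s_2={r}: G(F(q))=True F(q)=True q=False
s_3={p,q}: G(F(q))=True F(q)=True q=True
s_4={s}: G(F(q))=True F(q)=True q=False
s_5={q}: G(F(q))=True F(q)=True q=True

Answer: true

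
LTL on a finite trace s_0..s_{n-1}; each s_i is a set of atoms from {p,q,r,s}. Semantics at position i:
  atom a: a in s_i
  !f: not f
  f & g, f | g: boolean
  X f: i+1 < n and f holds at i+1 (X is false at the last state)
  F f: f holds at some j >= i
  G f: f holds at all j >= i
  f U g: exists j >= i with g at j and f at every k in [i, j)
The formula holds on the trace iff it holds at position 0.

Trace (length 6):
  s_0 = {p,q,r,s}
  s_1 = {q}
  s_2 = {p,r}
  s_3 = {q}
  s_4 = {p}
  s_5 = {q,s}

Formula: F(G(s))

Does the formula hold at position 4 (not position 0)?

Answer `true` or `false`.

s_0={p,q,r,s}: F(G(s))=True G(s)=False s=True
s_1={q}: F(G(s))=True G(s)=False s=False
s_2={p,r}: F(G(s))=True G(s)=False s=False
s_3={q}: F(G(s))=True G(s)=False s=False
s_4={p}: F(G(s))=True G(s)=False s=False
s_5={q,s}: F(G(s))=True G(s)=True s=True
Evaluating at position 4: result = True

Answer: true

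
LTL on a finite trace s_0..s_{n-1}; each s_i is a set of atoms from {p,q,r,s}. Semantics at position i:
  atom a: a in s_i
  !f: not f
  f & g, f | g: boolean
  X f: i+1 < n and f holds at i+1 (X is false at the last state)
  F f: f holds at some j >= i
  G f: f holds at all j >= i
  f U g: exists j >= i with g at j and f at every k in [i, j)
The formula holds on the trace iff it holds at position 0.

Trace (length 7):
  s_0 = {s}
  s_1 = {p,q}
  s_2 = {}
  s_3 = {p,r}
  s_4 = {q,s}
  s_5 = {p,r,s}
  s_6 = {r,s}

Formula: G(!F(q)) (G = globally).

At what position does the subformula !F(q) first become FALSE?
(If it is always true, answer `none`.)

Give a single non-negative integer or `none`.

s_0={s}: !F(q)=False F(q)=True q=False
s_1={p,q}: !F(q)=False F(q)=True q=True
s_2={}: !F(q)=False F(q)=True q=False
s_3={p,r}: !F(q)=False F(q)=True q=False
s_4={q,s}: !F(q)=False F(q)=True q=True
s_5={p,r,s}: !F(q)=True F(q)=False q=False
s_6={r,s}: !F(q)=True F(q)=False q=False
G(!F(q)) holds globally = False
First violation at position 0.

Answer: 0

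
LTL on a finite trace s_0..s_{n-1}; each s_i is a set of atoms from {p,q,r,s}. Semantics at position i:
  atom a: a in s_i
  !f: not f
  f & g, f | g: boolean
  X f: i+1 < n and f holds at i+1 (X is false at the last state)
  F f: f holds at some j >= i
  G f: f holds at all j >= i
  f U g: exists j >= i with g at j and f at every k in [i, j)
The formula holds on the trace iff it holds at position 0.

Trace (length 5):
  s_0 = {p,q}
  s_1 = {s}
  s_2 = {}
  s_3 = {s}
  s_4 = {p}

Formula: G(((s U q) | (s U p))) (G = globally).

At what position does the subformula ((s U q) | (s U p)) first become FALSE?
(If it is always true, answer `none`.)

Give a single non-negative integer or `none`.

s_0={p,q}: ((s U q) | (s U p))=True (s U q)=True s=False q=True (s U p)=True p=True
s_1={s}: ((s U q) | (s U p))=False (s U q)=False s=True q=False (s U p)=False p=False
s_2={}: ((s U q) | (s U p))=False (s U q)=False s=False q=False (s U p)=False p=False
s_3={s}: ((s U q) | (s U p))=True (s U q)=False s=True q=False (s U p)=True p=False
s_4={p}: ((s U q) | (s U p))=True (s U q)=False s=False q=False (s U p)=True p=True
G(((s U q) | (s U p))) holds globally = False
First violation at position 1.

Answer: 1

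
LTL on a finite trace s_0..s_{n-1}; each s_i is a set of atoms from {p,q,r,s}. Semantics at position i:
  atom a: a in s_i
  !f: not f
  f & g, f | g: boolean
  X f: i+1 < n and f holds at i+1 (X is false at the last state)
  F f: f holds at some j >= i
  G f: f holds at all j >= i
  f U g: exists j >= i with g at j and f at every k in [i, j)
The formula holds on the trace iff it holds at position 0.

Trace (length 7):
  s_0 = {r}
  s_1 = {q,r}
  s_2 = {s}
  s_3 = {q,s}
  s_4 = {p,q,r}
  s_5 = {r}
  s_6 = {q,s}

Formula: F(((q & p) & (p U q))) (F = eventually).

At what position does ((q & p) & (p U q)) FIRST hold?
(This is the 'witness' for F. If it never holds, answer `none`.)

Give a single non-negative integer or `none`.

s_0={r}: ((q & p) & (p U q))=False (q & p)=False q=False p=False (p U q)=False
s_1={q,r}: ((q & p) & (p U q))=False (q & p)=False q=True p=False (p U q)=True
s_2={s}: ((q & p) & (p U q))=False (q & p)=False q=False p=False (p U q)=False
s_3={q,s}: ((q & p) & (p U q))=False (q & p)=False q=True p=False (p U q)=True
s_4={p,q,r}: ((q & p) & (p U q))=True (q & p)=True q=True p=True (p U q)=True
s_5={r}: ((q & p) & (p U q))=False (q & p)=False q=False p=False (p U q)=False
s_6={q,s}: ((q & p) & (p U q))=False (q & p)=False q=True p=False (p U q)=True
F(((q & p) & (p U q))) holds; first witness at position 4.

Answer: 4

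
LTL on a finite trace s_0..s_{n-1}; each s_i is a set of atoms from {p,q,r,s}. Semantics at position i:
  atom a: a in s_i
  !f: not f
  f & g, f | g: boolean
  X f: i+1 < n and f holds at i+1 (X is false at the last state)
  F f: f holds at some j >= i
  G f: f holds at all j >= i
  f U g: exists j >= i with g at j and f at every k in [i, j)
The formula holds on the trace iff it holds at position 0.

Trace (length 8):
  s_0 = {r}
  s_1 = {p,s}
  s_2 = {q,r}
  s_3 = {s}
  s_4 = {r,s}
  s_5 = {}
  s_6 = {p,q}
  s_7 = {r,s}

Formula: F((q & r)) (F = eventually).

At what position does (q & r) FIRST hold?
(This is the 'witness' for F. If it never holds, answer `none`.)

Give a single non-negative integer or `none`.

s_0={r}: (q & r)=False q=False r=True
s_1={p,s}: (q & r)=False q=False r=False
s_2={q,r}: (q & r)=True q=True r=True
s_3={s}: (q & r)=False q=False r=False
s_4={r,s}: (q & r)=False q=False r=True
s_5={}: (q & r)=False q=False r=False
s_6={p,q}: (q & r)=False q=True r=False
s_7={r,s}: (q & r)=False q=False r=True
F((q & r)) holds; first witness at position 2.

Answer: 2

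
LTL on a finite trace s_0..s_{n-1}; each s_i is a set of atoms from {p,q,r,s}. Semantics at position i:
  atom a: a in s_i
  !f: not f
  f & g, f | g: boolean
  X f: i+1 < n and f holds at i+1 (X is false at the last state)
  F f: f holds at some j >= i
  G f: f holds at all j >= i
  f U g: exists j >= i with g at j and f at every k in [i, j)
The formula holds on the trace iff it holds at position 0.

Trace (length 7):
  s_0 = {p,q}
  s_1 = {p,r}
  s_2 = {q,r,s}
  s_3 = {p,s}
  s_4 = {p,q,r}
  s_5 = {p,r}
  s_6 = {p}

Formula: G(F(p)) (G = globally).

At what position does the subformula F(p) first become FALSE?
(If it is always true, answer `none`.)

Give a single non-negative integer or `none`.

Answer: none

Derivation:
s_0={p,q}: F(p)=True p=True
s_1={p,r}: F(p)=True p=True
s_2={q,r,s}: F(p)=True p=False
s_3={p,s}: F(p)=True p=True
s_4={p,q,r}: F(p)=True p=True
s_5={p,r}: F(p)=True p=True
s_6={p}: F(p)=True p=True
G(F(p)) holds globally = True
No violation — formula holds at every position.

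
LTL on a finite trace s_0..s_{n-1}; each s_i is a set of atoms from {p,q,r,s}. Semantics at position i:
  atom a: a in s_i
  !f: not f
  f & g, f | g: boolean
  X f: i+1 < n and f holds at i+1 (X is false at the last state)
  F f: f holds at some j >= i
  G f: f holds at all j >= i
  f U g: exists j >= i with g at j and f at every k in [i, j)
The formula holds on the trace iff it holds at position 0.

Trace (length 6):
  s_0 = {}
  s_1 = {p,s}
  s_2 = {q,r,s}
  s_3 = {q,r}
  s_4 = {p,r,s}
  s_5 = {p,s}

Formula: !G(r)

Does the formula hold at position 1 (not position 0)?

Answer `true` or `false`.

s_0={}: !G(r)=True G(r)=False r=False
s_1={p,s}: !G(r)=True G(r)=False r=False
s_2={q,r,s}: !G(r)=True G(r)=False r=True
s_3={q,r}: !G(r)=True G(r)=False r=True
s_4={p,r,s}: !G(r)=True G(r)=False r=True
s_5={p,s}: !G(r)=True G(r)=False r=False
Evaluating at position 1: result = True

Answer: true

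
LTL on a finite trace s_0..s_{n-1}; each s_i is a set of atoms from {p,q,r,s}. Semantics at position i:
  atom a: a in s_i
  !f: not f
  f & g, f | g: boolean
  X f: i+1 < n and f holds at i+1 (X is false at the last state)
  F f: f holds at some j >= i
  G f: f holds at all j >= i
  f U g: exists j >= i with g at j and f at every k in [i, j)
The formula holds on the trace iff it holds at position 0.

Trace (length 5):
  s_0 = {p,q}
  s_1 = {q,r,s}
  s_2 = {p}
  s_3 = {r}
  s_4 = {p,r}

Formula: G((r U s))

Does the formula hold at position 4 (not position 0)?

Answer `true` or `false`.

Answer: false

Derivation:
s_0={p,q}: G((r U s))=False (r U s)=False r=False s=False
s_1={q,r,s}: G((r U s))=False (r U s)=True r=True s=True
s_2={p}: G((r U s))=False (r U s)=False r=False s=False
s_3={r}: G((r U s))=False (r U s)=False r=True s=False
s_4={p,r}: G((r U s))=False (r U s)=False r=True s=False
Evaluating at position 4: result = False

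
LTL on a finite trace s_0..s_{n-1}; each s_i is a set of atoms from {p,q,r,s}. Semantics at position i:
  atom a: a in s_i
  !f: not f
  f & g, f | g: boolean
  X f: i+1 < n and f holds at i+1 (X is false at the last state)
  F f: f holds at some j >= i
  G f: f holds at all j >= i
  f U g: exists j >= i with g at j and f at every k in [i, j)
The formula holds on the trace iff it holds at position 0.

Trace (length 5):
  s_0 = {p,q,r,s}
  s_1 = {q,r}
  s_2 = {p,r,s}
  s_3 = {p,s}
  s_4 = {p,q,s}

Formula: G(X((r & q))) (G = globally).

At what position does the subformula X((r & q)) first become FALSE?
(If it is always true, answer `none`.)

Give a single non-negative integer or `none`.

s_0={p,q,r,s}: X((r & q))=True (r & q)=True r=True q=True
s_1={q,r}: X((r & q))=False (r & q)=True r=True q=True
s_2={p,r,s}: X((r & q))=False (r & q)=False r=True q=False
s_3={p,s}: X((r & q))=False (r & q)=False r=False q=False
s_4={p,q,s}: X((r & q))=False (r & q)=False r=False q=True
G(X((r & q))) holds globally = False
First violation at position 1.

Answer: 1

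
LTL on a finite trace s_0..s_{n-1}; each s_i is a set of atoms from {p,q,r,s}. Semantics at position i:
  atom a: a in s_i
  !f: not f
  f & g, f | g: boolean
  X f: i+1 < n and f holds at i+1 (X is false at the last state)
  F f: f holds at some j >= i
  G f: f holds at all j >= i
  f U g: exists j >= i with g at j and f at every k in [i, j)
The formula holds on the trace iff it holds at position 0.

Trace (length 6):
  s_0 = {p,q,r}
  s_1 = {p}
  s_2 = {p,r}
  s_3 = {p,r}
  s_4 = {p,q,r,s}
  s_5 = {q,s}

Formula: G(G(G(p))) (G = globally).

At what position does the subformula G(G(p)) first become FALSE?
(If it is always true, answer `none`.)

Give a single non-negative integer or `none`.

Answer: 0

Derivation:
s_0={p,q,r}: G(G(p))=False G(p)=False p=True
s_1={p}: G(G(p))=False G(p)=False p=True
s_2={p,r}: G(G(p))=False G(p)=False p=True
s_3={p,r}: G(G(p))=False G(p)=False p=True
s_4={p,q,r,s}: G(G(p))=False G(p)=False p=True
s_5={q,s}: G(G(p))=False G(p)=False p=False
G(G(G(p))) holds globally = False
First violation at position 0.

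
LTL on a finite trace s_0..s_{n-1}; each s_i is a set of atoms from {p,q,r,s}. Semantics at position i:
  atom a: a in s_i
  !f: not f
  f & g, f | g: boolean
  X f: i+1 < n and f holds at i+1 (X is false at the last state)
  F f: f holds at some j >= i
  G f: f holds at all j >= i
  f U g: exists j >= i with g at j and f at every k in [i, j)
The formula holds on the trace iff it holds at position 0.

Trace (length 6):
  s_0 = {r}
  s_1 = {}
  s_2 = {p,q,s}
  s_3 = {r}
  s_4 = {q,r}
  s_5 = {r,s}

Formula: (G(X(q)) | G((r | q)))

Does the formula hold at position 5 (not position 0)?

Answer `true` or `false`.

Answer: true

Derivation:
s_0={r}: (G(X(q)) | G((r | q)))=False G(X(q))=False X(q)=False q=False G((r | q))=False (r | q)=True r=True
s_1={}: (G(X(q)) | G((r | q)))=False G(X(q))=False X(q)=True q=False G((r | q))=False (r | q)=False r=False
s_2={p,q,s}: (G(X(q)) | G((r | q)))=True G(X(q))=False X(q)=False q=True G((r | q))=True (r | q)=True r=False
s_3={r}: (G(X(q)) | G((r | q)))=True G(X(q))=False X(q)=True q=False G((r | q))=True (r | q)=True r=True
s_4={q,r}: (G(X(q)) | G((r | q)))=True G(X(q))=False X(q)=False q=True G((r | q))=True (r | q)=True r=True
s_5={r,s}: (G(X(q)) | G((r | q)))=True G(X(q))=False X(q)=False q=False G((r | q))=True (r | q)=True r=True
Evaluating at position 5: result = True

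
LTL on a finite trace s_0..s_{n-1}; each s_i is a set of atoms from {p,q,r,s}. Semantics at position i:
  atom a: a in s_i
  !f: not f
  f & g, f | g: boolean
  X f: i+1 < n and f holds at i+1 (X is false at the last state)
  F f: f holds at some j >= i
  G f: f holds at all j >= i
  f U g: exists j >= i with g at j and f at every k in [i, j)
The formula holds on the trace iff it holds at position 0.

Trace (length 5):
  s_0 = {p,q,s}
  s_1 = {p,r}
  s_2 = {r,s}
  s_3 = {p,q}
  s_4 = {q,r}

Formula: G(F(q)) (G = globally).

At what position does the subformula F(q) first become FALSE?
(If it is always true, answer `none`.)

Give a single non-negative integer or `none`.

s_0={p,q,s}: F(q)=True q=True
s_1={p,r}: F(q)=True q=False
s_2={r,s}: F(q)=True q=False
s_3={p,q}: F(q)=True q=True
s_4={q,r}: F(q)=True q=True
G(F(q)) holds globally = True
No violation — formula holds at every position.

Answer: none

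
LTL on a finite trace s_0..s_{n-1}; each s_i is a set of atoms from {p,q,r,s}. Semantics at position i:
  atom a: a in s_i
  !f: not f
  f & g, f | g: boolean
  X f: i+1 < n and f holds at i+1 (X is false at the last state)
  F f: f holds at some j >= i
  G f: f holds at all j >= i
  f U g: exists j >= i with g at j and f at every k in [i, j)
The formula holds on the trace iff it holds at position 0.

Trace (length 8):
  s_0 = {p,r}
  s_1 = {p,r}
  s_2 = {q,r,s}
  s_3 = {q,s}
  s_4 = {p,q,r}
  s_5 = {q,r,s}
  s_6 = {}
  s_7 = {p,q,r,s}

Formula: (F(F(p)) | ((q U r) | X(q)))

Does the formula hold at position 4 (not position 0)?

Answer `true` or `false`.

Answer: true

Derivation:
s_0={p,r}: (F(F(p)) | ((q U r) | X(q)))=True F(F(p))=True F(p)=True p=True ((q U r) | X(q))=True (q U r)=True q=False r=True X(q)=False
s_1={p,r}: (F(F(p)) | ((q U r) | X(q)))=True F(F(p))=True F(p)=True p=True ((q U r) | X(q))=True (q U r)=True q=False r=True X(q)=True
s_2={q,r,s}: (F(F(p)) | ((q U r) | X(q)))=True F(F(p))=True F(p)=True p=False ((q U r) | X(q))=True (q U r)=True q=True r=True X(q)=True
s_3={q,s}: (F(F(p)) | ((q U r) | X(q)))=True F(F(p))=True F(p)=True p=False ((q U r) | X(q))=True (q U r)=True q=True r=False X(q)=True
s_4={p,q,r}: (F(F(p)) | ((q U r) | X(q)))=True F(F(p))=True F(p)=True p=True ((q U r) | X(q))=True (q U r)=True q=True r=True X(q)=True
s_5={q,r,s}: (F(F(p)) | ((q U r) | X(q)))=True F(F(p))=True F(p)=True p=False ((q U r) | X(q))=True (q U r)=True q=True r=True X(q)=False
s_6={}: (F(F(p)) | ((q U r) | X(q)))=True F(F(p))=True F(p)=True p=False ((q U r) | X(q))=True (q U r)=False q=False r=False X(q)=True
s_7={p,q,r,s}: (F(F(p)) | ((q U r) | X(q)))=True F(F(p))=True F(p)=True p=True ((q U r) | X(q))=True (q U r)=True q=True r=True X(q)=False
Evaluating at position 4: result = True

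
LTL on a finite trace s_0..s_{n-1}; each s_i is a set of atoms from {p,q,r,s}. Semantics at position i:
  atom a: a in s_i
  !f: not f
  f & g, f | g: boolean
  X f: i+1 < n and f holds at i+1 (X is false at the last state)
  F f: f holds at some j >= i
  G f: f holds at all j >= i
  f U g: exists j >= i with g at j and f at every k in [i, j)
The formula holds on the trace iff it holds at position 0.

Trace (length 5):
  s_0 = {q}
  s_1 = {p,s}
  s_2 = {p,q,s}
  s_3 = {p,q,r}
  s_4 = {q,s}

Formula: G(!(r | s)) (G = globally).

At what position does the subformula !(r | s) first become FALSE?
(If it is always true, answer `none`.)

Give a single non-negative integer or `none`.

Answer: 1

Derivation:
s_0={q}: !(r | s)=True (r | s)=False r=False s=False
s_1={p,s}: !(r | s)=False (r | s)=True r=False s=True
s_2={p,q,s}: !(r | s)=False (r | s)=True r=False s=True
s_3={p,q,r}: !(r | s)=False (r | s)=True r=True s=False
s_4={q,s}: !(r | s)=False (r | s)=True r=False s=True
G(!(r | s)) holds globally = False
First violation at position 1.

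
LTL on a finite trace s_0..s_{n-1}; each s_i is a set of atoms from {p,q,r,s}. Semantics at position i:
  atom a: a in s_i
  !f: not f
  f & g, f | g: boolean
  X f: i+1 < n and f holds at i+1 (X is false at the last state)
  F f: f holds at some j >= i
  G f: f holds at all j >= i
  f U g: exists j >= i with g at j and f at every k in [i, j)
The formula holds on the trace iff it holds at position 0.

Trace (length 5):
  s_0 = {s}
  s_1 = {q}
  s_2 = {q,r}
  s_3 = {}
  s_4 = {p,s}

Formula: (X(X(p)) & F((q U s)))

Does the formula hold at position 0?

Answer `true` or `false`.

s_0={s}: (X(X(p)) & F((q U s)))=False X(X(p))=False X(p)=False p=False F((q U s))=True (q U s)=True q=False s=True
s_1={q}: (X(X(p)) & F((q U s)))=False X(X(p))=False X(p)=False p=False F((q U s))=True (q U s)=False q=True s=False
s_2={q,r}: (X(X(p)) & F((q U s)))=True X(X(p))=True X(p)=False p=False F((q U s))=True (q U s)=False q=True s=False
s_3={}: (X(X(p)) & F((q U s)))=False X(X(p))=False X(p)=True p=False F((q U s))=True (q U s)=False q=False s=False
s_4={p,s}: (X(X(p)) & F((q U s)))=False X(X(p))=False X(p)=False p=True F((q U s))=True (q U s)=True q=False s=True

Answer: false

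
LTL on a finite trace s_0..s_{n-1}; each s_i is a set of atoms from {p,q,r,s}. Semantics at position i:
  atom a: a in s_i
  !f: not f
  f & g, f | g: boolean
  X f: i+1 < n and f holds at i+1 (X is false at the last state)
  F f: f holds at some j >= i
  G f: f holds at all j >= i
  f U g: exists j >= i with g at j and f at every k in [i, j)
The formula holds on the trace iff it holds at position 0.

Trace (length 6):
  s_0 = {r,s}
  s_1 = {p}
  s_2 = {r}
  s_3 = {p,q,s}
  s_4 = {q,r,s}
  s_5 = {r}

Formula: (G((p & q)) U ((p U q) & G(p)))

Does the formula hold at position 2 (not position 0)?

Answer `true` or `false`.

s_0={r,s}: (G((p & q)) U ((p U q) & G(p)))=False G((p & q))=False (p & q)=False p=False q=False ((p U q) & G(p))=False (p U q)=False G(p)=False
s_1={p}: (G((p & q)) U ((p U q) & G(p)))=False G((p & q))=False (p & q)=False p=True q=False ((p U q) & G(p))=False (p U q)=False G(p)=False
s_2={r}: (G((p & q)) U ((p U q) & G(p)))=False G((p & q))=False (p & q)=False p=False q=False ((p U q) & G(p))=False (p U q)=False G(p)=False
s_3={p,q,s}: (G((p & q)) U ((p U q) & G(p)))=False G((p & q))=False (p & q)=True p=True q=True ((p U q) & G(p))=False (p U q)=True G(p)=False
s_4={q,r,s}: (G((p & q)) U ((p U q) & G(p)))=False G((p & q))=False (p & q)=False p=False q=True ((p U q) & G(p))=False (p U q)=True G(p)=False
s_5={r}: (G((p & q)) U ((p U q) & G(p)))=False G((p & q))=False (p & q)=False p=False q=False ((p U q) & G(p))=False (p U q)=False G(p)=False
Evaluating at position 2: result = False

Answer: false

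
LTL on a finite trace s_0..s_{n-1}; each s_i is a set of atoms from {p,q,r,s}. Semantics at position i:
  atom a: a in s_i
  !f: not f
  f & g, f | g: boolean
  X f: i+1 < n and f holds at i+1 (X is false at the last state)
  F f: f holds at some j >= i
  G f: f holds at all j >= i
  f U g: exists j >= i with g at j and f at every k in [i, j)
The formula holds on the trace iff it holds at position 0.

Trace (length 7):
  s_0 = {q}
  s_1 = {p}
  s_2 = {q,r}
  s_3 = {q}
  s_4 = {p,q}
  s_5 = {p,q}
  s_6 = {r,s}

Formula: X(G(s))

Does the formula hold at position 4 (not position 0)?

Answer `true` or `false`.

Answer: false

Derivation:
s_0={q}: X(G(s))=False G(s)=False s=False
s_1={p}: X(G(s))=False G(s)=False s=False
s_2={q,r}: X(G(s))=False G(s)=False s=False
s_3={q}: X(G(s))=False G(s)=False s=False
s_4={p,q}: X(G(s))=False G(s)=False s=False
s_5={p,q}: X(G(s))=True G(s)=False s=False
s_6={r,s}: X(G(s))=False G(s)=True s=True
Evaluating at position 4: result = False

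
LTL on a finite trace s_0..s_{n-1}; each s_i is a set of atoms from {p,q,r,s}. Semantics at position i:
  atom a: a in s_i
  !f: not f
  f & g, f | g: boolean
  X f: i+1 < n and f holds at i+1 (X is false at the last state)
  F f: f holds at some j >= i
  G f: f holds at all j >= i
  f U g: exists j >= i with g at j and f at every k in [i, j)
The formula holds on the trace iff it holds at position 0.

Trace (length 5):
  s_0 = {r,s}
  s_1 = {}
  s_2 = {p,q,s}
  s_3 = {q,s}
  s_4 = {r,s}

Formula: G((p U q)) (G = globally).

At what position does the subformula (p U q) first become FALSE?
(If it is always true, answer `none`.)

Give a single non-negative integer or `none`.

Answer: 0

Derivation:
s_0={r,s}: (p U q)=False p=False q=False
s_1={}: (p U q)=False p=False q=False
s_2={p,q,s}: (p U q)=True p=True q=True
s_3={q,s}: (p U q)=True p=False q=True
s_4={r,s}: (p U q)=False p=False q=False
G((p U q)) holds globally = False
First violation at position 0.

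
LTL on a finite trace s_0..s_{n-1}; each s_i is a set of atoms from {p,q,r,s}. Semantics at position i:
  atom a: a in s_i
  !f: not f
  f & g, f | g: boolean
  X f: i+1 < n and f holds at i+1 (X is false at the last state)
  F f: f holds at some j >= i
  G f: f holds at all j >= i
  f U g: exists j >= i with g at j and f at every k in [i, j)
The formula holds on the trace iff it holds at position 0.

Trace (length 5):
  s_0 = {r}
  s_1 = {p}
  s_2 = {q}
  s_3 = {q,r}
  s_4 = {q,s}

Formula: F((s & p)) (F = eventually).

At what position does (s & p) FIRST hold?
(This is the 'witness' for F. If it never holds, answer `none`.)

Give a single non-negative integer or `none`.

s_0={r}: (s & p)=False s=False p=False
s_1={p}: (s & p)=False s=False p=True
s_2={q}: (s & p)=False s=False p=False
s_3={q,r}: (s & p)=False s=False p=False
s_4={q,s}: (s & p)=False s=True p=False
F((s & p)) does not hold (no witness exists).

Answer: none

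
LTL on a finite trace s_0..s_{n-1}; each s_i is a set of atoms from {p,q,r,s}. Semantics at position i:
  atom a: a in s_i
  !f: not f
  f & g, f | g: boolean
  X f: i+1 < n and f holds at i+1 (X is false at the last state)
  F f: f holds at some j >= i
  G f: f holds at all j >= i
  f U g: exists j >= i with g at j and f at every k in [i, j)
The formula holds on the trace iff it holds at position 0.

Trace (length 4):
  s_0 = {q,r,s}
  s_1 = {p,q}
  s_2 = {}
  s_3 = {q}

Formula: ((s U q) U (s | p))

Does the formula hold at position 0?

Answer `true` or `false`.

s_0={q,r,s}: ((s U q) U (s | p))=True (s U q)=True s=True q=True (s | p)=True p=False
s_1={p,q}: ((s U q) U (s | p))=True (s U q)=True s=False q=True (s | p)=True p=True
s_2={}: ((s U q) U (s | p))=False (s U q)=False s=False q=False (s | p)=False p=False
s_3={q}: ((s U q) U (s | p))=False (s U q)=True s=False q=True (s | p)=False p=False

Answer: true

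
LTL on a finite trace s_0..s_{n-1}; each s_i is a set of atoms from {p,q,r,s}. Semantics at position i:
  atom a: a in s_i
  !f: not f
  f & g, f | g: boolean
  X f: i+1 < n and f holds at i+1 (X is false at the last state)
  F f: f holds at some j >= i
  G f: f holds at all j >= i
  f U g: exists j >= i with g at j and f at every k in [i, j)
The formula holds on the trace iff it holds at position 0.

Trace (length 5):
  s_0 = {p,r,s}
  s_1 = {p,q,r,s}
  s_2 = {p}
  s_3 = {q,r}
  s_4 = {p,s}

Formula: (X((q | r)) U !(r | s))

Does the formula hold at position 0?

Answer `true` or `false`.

Answer: false

Derivation:
s_0={p,r,s}: (X((q | r)) U !(r | s))=False X((q | r))=True (q | r)=True q=False r=True !(r | s)=False (r | s)=True s=True
s_1={p,q,r,s}: (X((q | r)) U !(r | s))=False X((q | r))=False (q | r)=True q=True r=True !(r | s)=False (r | s)=True s=True
s_2={p}: (X((q | r)) U !(r | s))=True X((q | r))=True (q | r)=False q=False r=False !(r | s)=True (r | s)=False s=False
s_3={q,r}: (X((q | r)) U !(r | s))=False X((q | r))=False (q | r)=True q=True r=True !(r | s)=False (r | s)=True s=False
s_4={p,s}: (X((q | r)) U !(r | s))=False X((q | r))=False (q | r)=False q=False r=False !(r | s)=False (r | s)=True s=True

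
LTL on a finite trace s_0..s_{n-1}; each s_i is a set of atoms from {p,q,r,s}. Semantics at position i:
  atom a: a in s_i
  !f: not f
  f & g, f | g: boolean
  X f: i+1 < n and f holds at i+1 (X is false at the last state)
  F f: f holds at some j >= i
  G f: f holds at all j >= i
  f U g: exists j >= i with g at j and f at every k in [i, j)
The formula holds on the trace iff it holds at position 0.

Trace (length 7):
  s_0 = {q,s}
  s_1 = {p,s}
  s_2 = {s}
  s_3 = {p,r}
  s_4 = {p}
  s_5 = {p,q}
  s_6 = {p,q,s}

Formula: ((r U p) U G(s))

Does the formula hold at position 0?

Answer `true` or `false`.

Answer: false

Derivation:
s_0={q,s}: ((r U p) U G(s))=False (r U p)=False r=False p=False G(s)=False s=True
s_1={p,s}: ((r U p) U G(s))=False (r U p)=True r=False p=True G(s)=False s=True
s_2={s}: ((r U p) U G(s))=False (r U p)=False r=False p=False G(s)=False s=True
s_3={p,r}: ((r U p) U G(s))=True (r U p)=True r=True p=True G(s)=False s=False
s_4={p}: ((r U p) U G(s))=True (r U p)=True r=False p=True G(s)=False s=False
s_5={p,q}: ((r U p) U G(s))=True (r U p)=True r=False p=True G(s)=False s=False
s_6={p,q,s}: ((r U p) U G(s))=True (r U p)=True r=False p=True G(s)=True s=True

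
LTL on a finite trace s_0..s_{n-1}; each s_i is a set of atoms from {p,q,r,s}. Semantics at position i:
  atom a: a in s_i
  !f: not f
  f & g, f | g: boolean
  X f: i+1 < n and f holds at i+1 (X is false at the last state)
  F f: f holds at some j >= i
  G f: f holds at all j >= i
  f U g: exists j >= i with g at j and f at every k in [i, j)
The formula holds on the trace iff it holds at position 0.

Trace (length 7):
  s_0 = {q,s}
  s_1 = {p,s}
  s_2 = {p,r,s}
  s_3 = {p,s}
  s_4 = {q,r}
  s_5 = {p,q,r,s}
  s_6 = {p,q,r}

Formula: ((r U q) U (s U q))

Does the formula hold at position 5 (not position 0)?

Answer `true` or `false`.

Answer: true

Derivation:
s_0={q,s}: ((r U q) U (s U q))=True (r U q)=True r=False q=True (s U q)=True s=True
s_1={p,s}: ((r U q) U (s U q))=True (r U q)=False r=False q=False (s U q)=True s=True
s_2={p,r,s}: ((r U q) U (s U q))=True (r U q)=False r=True q=False (s U q)=True s=True
s_3={p,s}: ((r U q) U (s U q))=True (r U q)=False r=False q=False (s U q)=True s=True
s_4={q,r}: ((r U q) U (s U q))=True (r U q)=True r=True q=True (s U q)=True s=False
s_5={p,q,r,s}: ((r U q) U (s U q))=True (r U q)=True r=True q=True (s U q)=True s=True
s_6={p,q,r}: ((r U q) U (s U q))=True (r U q)=True r=True q=True (s U q)=True s=False
Evaluating at position 5: result = True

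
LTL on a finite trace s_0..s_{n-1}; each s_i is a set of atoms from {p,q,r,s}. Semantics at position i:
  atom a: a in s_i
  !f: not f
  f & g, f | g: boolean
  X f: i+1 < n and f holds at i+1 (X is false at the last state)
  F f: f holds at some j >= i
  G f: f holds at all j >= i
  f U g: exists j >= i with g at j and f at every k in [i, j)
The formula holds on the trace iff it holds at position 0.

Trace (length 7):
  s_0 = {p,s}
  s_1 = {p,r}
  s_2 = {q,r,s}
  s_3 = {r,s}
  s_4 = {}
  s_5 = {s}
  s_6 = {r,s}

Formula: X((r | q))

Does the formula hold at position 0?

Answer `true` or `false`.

s_0={p,s}: X((r | q))=True (r | q)=False r=False q=False
s_1={p,r}: X((r | q))=True (r | q)=True r=True q=False
s_2={q,r,s}: X((r | q))=True (r | q)=True r=True q=True
s_3={r,s}: X((r | q))=False (r | q)=True r=True q=False
s_4={}: X((r | q))=False (r | q)=False r=False q=False
s_5={s}: X((r | q))=True (r | q)=False r=False q=False
s_6={r,s}: X((r | q))=False (r | q)=True r=True q=False

Answer: true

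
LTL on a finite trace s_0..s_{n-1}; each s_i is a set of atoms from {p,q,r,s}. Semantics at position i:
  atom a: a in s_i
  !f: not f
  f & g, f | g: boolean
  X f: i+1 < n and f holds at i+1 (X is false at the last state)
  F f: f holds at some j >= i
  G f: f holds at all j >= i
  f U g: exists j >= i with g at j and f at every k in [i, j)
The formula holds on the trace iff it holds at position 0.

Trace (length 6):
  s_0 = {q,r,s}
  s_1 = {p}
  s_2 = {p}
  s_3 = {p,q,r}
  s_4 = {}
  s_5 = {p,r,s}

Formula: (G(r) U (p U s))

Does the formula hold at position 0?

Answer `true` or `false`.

Answer: true

Derivation:
s_0={q,r,s}: (G(r) U (p U s))=True G(r)=False r=True (p U s)=True p=False s=True
s_1={p}: (G(r) U (p U s))=False G(r)=False r=False (p U s)=False p=True s=False
s_2={p}: (G(r) U (p U s))=False G(r)=False r=False (p U s)=False p=True s=False
s_3={p,q,r}: (G(r) U (p U s))=False G(r)=False r=True (p U s)=False p=True s=False
s_4={}: (G(r) U (p U s))=False G(r)=False r=False (p U s)=False p=False s=False
s_5={p,r,s}: (G(r) U (p U s))=True G(r)=True r=True (p U s)=True p=True s=True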